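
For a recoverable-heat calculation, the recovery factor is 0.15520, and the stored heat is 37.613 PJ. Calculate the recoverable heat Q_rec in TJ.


Q_rec = Q_s * RF
Q_rec = 37.613 * 0.15520
Q_rec = 5.837538 PJ
Convert: 5.837538 PJ * 1000.0 = 5837.5 TJ
Q_rec = 5837.5 TJ


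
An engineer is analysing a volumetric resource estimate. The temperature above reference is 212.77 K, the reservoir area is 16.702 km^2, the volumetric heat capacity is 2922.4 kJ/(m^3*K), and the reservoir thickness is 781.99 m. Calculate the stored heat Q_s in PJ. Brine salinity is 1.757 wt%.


Step 1: Vr = A*1e6*hr = 16.702*1e6*781.99 = 1.306080e+10 m^3
Step 2: Q_s = Vr*rhoc*dT/1e12 = 1.306080e+10*2922.4*212.77/1e12 = 8121.2 PJ
Q_s = 8121.2 PJ


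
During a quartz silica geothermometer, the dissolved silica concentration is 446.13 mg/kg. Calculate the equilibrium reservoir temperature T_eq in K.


T_eq = 1309 / (5.19 - log10(SiO2)) - 273.15
T_eq = 1309 / (5.19 - log10(446.13)) - 273.15
T_eq = 242.0951 deg C
Convert to K: 242.0951 + 273.15 = 515.25 K
T_eq = 515.25 K


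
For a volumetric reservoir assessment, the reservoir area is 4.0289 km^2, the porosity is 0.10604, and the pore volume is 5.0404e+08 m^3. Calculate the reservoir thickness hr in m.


hr = Vp / (A * 1e6 * phi)
hr = 5.0404e+08 / (4.0289 * 1e6 * 0.10604)
hr = 1179.8 m


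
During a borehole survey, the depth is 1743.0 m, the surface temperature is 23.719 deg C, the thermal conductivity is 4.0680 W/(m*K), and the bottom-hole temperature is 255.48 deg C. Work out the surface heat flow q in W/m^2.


Step 1: grad = (T_d - T_surf)/d * 1000 = (255.48 - 23.719)/1743.0 * 1000 = 132.9667 deg C/km
Step 2: q = k * grad / 1000 = 4.068 * 132.9667 / 1000 = 0.54091 W/m^2
q = 0.54091 W/m^2


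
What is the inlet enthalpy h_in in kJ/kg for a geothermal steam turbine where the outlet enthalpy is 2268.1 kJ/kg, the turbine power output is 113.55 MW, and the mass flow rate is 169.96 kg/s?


h_in = h_out + P * 1000 / mdot
h_in = 2268.1 + 113.55 * 1000 / 169.96
h_in = 2936.2 kJ/kg


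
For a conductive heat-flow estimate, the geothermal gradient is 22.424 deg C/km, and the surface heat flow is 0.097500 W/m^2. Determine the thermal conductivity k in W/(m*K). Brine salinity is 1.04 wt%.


k = q * 1000 / grad
k = 0.097500 * 1000 / 22.424
k = 4.3480 W/(m*K)


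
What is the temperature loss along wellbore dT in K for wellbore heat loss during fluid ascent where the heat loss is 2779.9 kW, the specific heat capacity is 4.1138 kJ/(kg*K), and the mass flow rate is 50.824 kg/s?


dT = Q_loss / (mdot * cp)
dT = 2779.9 / (50.824 * 4.1138)
dT = 13.296 K


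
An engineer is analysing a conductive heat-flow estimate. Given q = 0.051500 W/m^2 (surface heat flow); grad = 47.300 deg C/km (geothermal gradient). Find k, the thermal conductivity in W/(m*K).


k = q * 1000 / grad
k = 0.051500 * 1000 / 47.300
k = 1.0888 W/(m*K)


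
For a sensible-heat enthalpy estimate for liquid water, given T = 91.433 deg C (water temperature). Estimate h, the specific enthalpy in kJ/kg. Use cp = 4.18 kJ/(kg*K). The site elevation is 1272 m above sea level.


h = cp * T
h = 4.18 * 91.433
h = 382.19 kJ/kg


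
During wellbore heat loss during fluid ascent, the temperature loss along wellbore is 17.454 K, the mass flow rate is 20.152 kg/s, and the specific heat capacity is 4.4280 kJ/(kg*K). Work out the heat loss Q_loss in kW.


Q_loss = mdot * cp * dT
Q_loss = 20.152 * 4.4280 * 17.454
Q_loss = 1557.5 kW


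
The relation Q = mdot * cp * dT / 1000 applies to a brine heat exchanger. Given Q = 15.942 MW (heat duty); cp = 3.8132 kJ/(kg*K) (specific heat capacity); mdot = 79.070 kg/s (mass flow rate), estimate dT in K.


dT = Q * 1000 / (mdot * cp)
dT = 15.942 * 1000 / (79.070 * 3.8132)
dT = 52.874 K


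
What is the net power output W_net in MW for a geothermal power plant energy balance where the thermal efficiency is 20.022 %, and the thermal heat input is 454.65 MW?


W_net = eta / 100 * Q_in
W_net = 20.022 / 100 * 454.65
W_net = 91.030 MW


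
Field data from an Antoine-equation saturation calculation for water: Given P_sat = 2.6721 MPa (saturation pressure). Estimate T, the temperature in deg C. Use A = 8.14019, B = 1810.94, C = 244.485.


T = B / (A - log10(P_sat * 760 / 0.101325)) - C
T = 1810.94 / (8.14019 - log10(2.6721 * 760 / 0.101325)) - 244.485
T = 227.33 deg C


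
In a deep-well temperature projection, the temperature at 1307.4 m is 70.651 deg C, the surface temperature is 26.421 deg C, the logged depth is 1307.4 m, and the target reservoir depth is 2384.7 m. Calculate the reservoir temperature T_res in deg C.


Step 1: grad = (T_d1 - T_surf)/d1 * 1000 = (70.651 - 26.421)/1307.4 * 1000 = 33.83050 deg C/km
Step 2: T_res = T_surf + grad*d2/1000 = 26.421 + 33.83050*2384.7/1000 = 107.10 deg C
T_res = 107.10 deg C


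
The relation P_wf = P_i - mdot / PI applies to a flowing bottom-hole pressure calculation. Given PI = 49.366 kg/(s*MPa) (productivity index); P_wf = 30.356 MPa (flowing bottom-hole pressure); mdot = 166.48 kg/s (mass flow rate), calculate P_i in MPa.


P_i = P_wf + mdot / PI
P_i = 30.356 + 166.48 / 49.366
P_i = 33.728 MPa


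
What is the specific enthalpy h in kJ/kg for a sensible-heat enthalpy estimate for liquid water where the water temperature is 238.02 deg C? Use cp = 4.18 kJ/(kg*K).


h = cp * T
h = 4.18 * 238.02
h = 994.92 kJ/kg


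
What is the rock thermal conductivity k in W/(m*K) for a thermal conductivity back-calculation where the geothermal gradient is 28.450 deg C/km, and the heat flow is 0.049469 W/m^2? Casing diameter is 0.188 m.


k = q / (grad / 1000)
k = 0.049469 / (28.450 / 1000)
k = 1.7388 W/(m*K)


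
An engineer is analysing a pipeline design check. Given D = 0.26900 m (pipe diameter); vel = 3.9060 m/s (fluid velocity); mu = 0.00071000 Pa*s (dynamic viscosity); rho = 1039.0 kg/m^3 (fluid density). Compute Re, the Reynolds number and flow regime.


Step 1: Re = rho*vel*D/mu = 1039.0*3.906*0.269/0.00071 = 1.5376e+06
Step 2: Re = 1.5376e+06 > 4000, so flow is turbulent.
Re = 1.5376e+06 (turbulent)


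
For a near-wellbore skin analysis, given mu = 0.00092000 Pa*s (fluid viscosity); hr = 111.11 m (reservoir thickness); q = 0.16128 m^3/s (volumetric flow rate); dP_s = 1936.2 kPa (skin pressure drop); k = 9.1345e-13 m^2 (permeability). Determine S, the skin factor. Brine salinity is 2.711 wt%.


S = dP_s * 1000 * 2*pi*k*hr / (q*mu)
S = 1936.2 * 1000 * 2*pi*9.1345e-13*111.11 / (0.16128*0.00092000)
S = 8.3215


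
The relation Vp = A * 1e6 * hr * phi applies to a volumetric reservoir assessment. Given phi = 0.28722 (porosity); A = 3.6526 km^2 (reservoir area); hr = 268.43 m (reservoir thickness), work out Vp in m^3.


Vp = A * 1e6 * hr * phi
Vp = 3.6526 * 1e6 * 268.43 * 0.28722
Vp = 2.8161e+08 m^3


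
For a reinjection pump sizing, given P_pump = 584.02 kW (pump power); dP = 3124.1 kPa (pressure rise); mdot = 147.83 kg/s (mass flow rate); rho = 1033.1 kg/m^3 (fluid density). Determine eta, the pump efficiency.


eta = mdot * dP / (rho * P_pump)
eta = 147.83 * 3124.1 / (1033.1 * 584.02)
eta = 0.76545


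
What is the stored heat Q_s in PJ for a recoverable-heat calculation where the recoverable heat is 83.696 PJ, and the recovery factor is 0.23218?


Q_s = Q_rec / RF
Q_s = 83.696 / 0.23218
Q_s = 360.48 PJ


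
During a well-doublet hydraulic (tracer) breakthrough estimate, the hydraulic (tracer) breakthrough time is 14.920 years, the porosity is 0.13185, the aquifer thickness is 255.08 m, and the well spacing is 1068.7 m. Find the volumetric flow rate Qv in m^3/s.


Qv = pi*hr*phi*L^2 / (3*t_bt*365.25*86400)
Qv = pi*255.08*0.13185*1068.7^2 / (3*14.920*365.25*86400)
Qv = 0.085433 m^3/s


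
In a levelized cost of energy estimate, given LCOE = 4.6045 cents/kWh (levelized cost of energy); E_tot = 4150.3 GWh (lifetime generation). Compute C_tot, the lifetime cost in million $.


C_tot = LCOE / 100 * E_tot
C_tot = 4.6045 / 100 * 4150.3
C_tot = 191.10 million $


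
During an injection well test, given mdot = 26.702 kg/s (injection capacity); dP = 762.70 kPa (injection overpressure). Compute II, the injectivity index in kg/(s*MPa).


II = mdot * 1000 / dP
II = 26.702 * 1000 / 762.70
II = 35.010 kg/(s*MPa)


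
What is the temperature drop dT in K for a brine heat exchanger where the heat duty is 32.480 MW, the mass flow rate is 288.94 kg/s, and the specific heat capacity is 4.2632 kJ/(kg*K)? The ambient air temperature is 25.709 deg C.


dT = Q * 1000 / (mdot * cp)
dT = 32.480 * 1000 / (288.94 * 4.2632)
dT = 26.368 K


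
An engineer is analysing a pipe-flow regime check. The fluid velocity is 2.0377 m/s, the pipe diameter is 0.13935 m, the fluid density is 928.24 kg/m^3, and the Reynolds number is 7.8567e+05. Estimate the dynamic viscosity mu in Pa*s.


mu = rho * vel * D / Re
mu = 928.24 * 2.0377 * 0.13935 / 7.8567e+05
mu = 0.00033548 Pa*s


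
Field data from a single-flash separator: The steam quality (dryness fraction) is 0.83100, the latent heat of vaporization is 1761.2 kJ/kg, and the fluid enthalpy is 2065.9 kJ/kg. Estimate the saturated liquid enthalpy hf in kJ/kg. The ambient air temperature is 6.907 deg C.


hf = h - x * hfg
hf = 2065.9 - 0.83100 * 1761.2
hf = 602.34 kJ/kg


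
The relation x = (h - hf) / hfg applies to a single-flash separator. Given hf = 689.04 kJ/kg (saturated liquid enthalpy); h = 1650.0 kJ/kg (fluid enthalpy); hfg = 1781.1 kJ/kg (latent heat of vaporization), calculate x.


x = (h - hf) / hfg
x = (1650.0 - 689.04) / 1781.1
x = 0.53953


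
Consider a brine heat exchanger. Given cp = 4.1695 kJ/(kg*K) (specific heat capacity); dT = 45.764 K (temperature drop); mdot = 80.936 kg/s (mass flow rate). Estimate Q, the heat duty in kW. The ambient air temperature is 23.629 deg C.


Q = mdot * cp * dT / 1000
Q = 80.936 * 4.1695 * 45.764 / 1000
Q = 15.44364 MW
Convert: 15.44364 MW * 1000.0 = 15444 kW
Q = 15444 kW


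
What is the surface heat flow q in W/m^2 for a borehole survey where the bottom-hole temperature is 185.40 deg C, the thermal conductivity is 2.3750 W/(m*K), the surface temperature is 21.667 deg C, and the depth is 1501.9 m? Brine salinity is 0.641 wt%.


Step 1: grad = (T_d - T_surf)/d * 1000 = (185.4 - 21.667)/1501.9 * 1000 = 109.0172 deg C/km
Step 2: q = k * grad / 1000 = 2.375 * 109.0172 / 1000 = 0.25892 W/m^2
q = 0.25892 W/m^2


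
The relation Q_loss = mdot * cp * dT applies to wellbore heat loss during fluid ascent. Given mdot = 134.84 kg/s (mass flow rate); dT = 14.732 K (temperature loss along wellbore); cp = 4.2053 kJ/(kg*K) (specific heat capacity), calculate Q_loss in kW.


Q_loss = mdot * cp * dT
Q_loss = 134.84 * 4.2053 * 14.732
Q_loss = 8353.7 kW


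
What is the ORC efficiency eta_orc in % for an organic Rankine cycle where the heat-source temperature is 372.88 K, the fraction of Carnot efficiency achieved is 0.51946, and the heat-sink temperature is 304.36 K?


eta_orc = (1 - Tc/Th) * f * 100
eta_orc = (1 - 304.36/372.88) * 0.51946 * 100
eta_orc = 9.5455 %


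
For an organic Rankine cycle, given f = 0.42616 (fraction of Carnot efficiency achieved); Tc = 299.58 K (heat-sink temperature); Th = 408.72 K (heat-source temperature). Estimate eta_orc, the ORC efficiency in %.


eta_orc = (1 - Tc/Th) * f * 100
eta_orc = (1 - 299.58/408.72) * 0.42616 * 100
eta_orc = 11.380 %


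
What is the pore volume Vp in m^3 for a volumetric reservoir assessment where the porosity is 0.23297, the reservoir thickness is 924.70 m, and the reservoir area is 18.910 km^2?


Vp = A * 1e6 * hr * phi
Vp = 18.910 * 1e6 * 924.70 * 0.23297
Vp = 4.0737e+09 m^3


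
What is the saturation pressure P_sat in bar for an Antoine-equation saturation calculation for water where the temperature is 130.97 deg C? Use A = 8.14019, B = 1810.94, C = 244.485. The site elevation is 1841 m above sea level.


P_sat = 10^(A - B/(C + T)) / 760 * 0.101325
P_sat = 10^(8.14019 - 1810.94/(244.485 + 130.97)) / 760 * 0.101325
P_sat = 0.2765489 MPa
Convert: 0.2765489 MPa * 10.0 = 2.7655 bar
P_sat = 2.7655 bar


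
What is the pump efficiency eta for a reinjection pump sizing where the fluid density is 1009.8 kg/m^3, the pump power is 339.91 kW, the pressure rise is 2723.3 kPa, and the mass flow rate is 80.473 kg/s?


eta = mdot * dP / (rho * P_pump)
eta = 80.473 * 2723.3 / (1009.8 * 339.91)
eta = 0.63848


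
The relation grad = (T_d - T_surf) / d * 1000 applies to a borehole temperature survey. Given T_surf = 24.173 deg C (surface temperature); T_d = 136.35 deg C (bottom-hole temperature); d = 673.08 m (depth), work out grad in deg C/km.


grad = (T_d - T_surf) / d * 1000
grad = (136.35 - 24.173) / 673.08 * 1000
grad = 166.66 deg C/km


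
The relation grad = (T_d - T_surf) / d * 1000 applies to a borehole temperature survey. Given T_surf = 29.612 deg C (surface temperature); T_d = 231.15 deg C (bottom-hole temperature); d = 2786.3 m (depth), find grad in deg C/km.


grad = (T_d - T_surf) / d * 1000
grad = (231.15 - 29.612) / 2786.3 * 1000
grad = 72.332 deg C/km


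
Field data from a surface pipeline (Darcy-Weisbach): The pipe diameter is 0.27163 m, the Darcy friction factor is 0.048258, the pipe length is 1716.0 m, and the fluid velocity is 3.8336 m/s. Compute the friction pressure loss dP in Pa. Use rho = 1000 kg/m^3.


dP = f * (L/D) * (rho*vel^2/2) / 1000
dP = 0.048258 * (1716.0/0.27163) * (1000*3.8336^2/2) / 1000
dP = 2240.229 kPa
Convert: 2240.229 kPa * 1000.0 = 2.2402e+06 Pa
dP = 2.2402e+06 Pa


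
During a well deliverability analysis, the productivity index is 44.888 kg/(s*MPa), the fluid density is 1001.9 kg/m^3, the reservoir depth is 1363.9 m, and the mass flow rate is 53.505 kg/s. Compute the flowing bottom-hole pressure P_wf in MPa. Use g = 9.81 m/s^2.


Step 1: P_i = rho*g*h/1e6 = 1001.9*9.81*1363.9/1e6 = 13.40528 MPa
Step 2: P_wf = P_i - mdot/PI = 13.40528 - 53.505/44.888 = 12.213 MPa
P_wf = 12.213 MPa


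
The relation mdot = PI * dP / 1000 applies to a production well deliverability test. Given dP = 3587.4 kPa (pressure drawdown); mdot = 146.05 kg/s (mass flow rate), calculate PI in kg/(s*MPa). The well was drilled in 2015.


PI = mdot * 1000 / dP
PI = 146.05 * 1000 / 3587.4
PI = 40.712 kg/(s*MPa)


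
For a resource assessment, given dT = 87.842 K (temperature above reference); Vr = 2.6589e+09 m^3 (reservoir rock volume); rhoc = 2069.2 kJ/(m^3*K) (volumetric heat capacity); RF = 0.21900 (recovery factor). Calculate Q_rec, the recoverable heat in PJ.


Step 1: Q_s = Vr*rhoc*dT/1e12 = 2.6589e+09*2069.2*87.842/1e12 = 483.2888 PJ
Step 2: Q_rec = Q_s * RF = 483.2888 * 0.219 = 105.84 PJ
Q_rec = 105.84 PJ


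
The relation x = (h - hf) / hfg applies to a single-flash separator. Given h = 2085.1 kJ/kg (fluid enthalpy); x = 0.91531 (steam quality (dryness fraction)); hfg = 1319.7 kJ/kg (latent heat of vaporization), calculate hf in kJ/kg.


hf = h - x * hfg
hf = 2085.1 - 0.91531 * 1319.7
hf = 877.17 kJ/kg


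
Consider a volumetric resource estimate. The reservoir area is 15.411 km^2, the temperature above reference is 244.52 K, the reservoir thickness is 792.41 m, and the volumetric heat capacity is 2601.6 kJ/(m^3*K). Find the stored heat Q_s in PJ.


Step 1: Vr = A*1e6*hr = 15.411*1e6*792.41 = 1.221183e+10 m^3
Step 2: Q_s = Vr*rhoc*dT/1e12 = 1.221183e+10*2601.6*244.52/1e12 = 7768.5 PJ
Q_s = 7768.5 PJ


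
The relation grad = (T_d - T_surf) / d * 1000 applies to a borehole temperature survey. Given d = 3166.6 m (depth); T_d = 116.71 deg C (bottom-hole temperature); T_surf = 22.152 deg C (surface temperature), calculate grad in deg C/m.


grad = (T_d - T_surf) / d * 1000
grad = (116.71 - 22.152) / 3166.6 * 1000
grad = 29.86105 deg C/km
Convert: 29.86105 deg C/km * 0.001 = 0.029861 deg C/m
grad = 0.029861 deg C/m


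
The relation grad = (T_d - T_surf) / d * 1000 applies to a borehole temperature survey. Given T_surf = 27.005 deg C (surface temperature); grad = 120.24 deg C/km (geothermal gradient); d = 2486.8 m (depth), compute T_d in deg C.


T_d = T_surf + grad * d / 1000
T_d = 27.005 + 120.24 * 2486.8 / 1000
T_d = 326.02 deg C


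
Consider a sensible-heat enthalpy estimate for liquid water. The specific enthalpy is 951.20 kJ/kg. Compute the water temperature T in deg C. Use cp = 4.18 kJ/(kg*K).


T = h / cp
T = 951.20 / 4.18
T = 227.56 deg C


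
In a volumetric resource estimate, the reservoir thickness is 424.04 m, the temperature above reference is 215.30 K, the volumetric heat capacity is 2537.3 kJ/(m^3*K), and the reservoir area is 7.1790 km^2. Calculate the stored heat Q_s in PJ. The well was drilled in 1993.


Step 1: Vr = A*1e6*hr = 7.179*1e6*424.04 = 3.044183e+09 m^3
Step 2: Q_s = Vr*rhoc*dT/1e12 = 3.044183e+09*2537.3*215.3/1e12 = 1663.0 PJ
Q_s = 1663.0 PJ


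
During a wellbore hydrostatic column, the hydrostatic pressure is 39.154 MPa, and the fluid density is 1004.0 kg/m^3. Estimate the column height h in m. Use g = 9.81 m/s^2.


h = P * 1e6 / (g * rho)
h = 39.154 * 1e6 / (9.81 * 1004.0)
h = 3975.3 m


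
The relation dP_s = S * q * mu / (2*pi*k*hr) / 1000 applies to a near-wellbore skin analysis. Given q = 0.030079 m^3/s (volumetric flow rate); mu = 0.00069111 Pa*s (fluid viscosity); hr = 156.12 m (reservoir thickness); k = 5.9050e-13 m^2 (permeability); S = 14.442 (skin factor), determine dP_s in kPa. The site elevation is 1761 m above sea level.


dP_s = S * q * mu / (2*pi*k*hr) / 1000
dP_s = 14.442 * 0.030079 * 0.00069111 / (2*pi*5.9050e-13*156.12) / 1000
dP_s = 518.30 kPa


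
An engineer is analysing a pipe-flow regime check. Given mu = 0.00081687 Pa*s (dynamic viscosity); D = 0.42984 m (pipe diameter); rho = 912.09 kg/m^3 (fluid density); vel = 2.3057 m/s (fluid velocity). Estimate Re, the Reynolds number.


Re = rho * vel * D / mu
Re = 912.09 * 2.3057 * 0.42984 / 0.00081687
Re = 1.1066e+06


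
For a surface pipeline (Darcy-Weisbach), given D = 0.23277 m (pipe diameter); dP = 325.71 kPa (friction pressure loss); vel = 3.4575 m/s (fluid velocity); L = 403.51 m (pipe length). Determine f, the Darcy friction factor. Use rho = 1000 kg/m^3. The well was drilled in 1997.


f = dP*1000 / ((L/D)*(rho*vel^2/2))
f = 325.71*1000 / ((403.51/0.23277)*(1000*3.4575^2/2))
f = 0.031435


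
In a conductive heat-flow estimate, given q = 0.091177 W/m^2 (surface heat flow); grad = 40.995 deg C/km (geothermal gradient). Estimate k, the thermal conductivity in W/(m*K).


k = q * 1000 / grad
k = 0.091177 * 1000 / 40.995
k = 2.2241 W/(m*K)


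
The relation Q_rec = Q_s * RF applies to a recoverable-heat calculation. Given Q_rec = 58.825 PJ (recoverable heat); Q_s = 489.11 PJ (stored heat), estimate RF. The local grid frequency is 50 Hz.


RF = Q_rec / Q_s
RF = 58.825 / 489.11
RF = 0.12027


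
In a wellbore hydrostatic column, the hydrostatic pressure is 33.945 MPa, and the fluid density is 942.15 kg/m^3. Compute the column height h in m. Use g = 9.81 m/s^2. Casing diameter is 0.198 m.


h = P * 1e6 / (g * rho)
h = 33.945 * 1e6 / (9.81 * 942.15)
h = 3672.7 m


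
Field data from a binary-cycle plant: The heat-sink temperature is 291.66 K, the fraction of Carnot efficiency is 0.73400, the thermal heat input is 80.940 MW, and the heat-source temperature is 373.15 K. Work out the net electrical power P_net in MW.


Step 1: eta = (1 - Tc/Th)*f = (1 - 291.66/373.15)*0.734 = 0.1602939
Step 2: P_net = eta * Q_in = 0.1602939 * 80.94 = 12.974 MW
P_net = 12.974 MW


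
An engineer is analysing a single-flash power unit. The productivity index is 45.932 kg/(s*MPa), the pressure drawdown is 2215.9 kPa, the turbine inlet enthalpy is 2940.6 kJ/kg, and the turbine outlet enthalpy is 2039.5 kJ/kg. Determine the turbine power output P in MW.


Step 1: mdot = PI * dP / 1000 = 45.932 * 2215.9 / 1000 = 101.7807 kg/s
Step 2: P = mdot*(h_in - h_out)/1000 = 101.7807*(2940.6 - 2039.5)/1000 = 91.715 MW
P = 91.715 MW


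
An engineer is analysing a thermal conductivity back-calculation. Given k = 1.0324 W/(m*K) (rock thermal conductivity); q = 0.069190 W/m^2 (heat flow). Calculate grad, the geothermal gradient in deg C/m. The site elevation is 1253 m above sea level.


grad = q / k * 1000
grad = 0.069190 / 1.0324 * 1000
grad = 67.01860 deg C/km
Convert: 67.01860 deg C/km * 0.001 = 0.067019 deg C/m
grad = 0.067019 deg C/m


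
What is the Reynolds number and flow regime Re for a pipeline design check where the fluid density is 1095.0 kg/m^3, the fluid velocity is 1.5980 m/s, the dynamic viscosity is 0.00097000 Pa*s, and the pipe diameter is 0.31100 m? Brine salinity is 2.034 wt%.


Step 1: Re = rho*vel*D/mu = 1095.0*1.598*0.311/0.00097 = 5.6102e+05
Step 2: Re = 5.6102e+05 > 4000, so flow is turbulent.
Re = 5.6102e+05 (turbulent)


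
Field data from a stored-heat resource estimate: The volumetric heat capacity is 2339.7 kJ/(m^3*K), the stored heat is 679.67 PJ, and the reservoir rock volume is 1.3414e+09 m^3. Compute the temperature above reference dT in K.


dT = Q_s * 1e12 / (Vr * rhoc)
dT = 679.67 * 1e12 / (1.3414e+09 * 2339.7)
dT = 216.56 K


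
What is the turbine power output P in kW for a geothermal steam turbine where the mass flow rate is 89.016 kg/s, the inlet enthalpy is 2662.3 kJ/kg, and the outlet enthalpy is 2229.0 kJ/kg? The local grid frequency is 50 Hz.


P = mdot * (h_in - h_out) / 1000
P = 89.016 * (2662.3 - 2229.0) / 1000
P = 38.57063 MW
Convert: 38.57063 MW * 1000.0 = 38571 kW
P = 38571 kW


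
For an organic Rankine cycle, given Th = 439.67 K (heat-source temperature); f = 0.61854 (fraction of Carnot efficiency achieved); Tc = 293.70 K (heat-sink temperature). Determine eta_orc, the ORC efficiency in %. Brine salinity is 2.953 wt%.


eta_orc = (1 - Tc/Th) * f * 100
eta_orc = (1 - 293.70/439.67) * 0.61854 * 100
eta_orc = 20.535 %


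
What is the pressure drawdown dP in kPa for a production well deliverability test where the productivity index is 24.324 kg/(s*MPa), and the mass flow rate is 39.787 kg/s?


dP = mdot * 1000 / PI
dP = 39.787 * 1000 / 24.324
dP = 1635.7 kPa


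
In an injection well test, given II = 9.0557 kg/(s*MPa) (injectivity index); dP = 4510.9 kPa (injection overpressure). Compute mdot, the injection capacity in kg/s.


mdot = II * dP / 1000
mdot = 9.0557 * 4510.9 / 1000
mdot = 40.849 kg/s


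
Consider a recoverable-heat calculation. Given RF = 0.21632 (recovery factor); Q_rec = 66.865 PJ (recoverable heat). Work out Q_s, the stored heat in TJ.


Q_s = Q_rec / RF
Q_s = 66.865 / 0.21632
Q_s = 309.1023 PJ
Convert: 309.1023 PJ * 1000.0 = 3.0910e+05 TJ
Q_s = 3.0910e+05 TJ


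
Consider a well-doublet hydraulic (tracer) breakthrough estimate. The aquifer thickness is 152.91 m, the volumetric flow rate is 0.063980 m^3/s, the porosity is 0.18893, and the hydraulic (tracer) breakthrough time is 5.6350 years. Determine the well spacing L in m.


L = sqrt(t_bt*365.25*86400*3*Qv / (pi*hr*phi))
L = sqrt(5.6350*365.25*86400*3*0.063980 / (pi*152.91*0.18893))
L = 613.25 m


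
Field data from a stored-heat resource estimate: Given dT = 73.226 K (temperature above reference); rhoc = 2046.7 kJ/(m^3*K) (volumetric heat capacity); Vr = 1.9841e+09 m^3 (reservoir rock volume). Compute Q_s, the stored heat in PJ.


Q_s = Vr * rhoc * dT / 1e12
Q_s = 1.9841e+09 * 2046.7 * 73.226 / 1e12
Q_s = 297.36 PJ


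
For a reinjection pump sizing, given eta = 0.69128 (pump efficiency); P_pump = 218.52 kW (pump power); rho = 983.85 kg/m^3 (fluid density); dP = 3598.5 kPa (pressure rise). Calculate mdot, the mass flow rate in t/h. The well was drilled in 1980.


mdot = P_pump * rho * eta / dP
mdot = 218.52 * 983.85 * 0.69128 / 3598.5
mdot = 41.30024 kg/s
Convert: 41.30024 kg/s * 3.6 = 148.68 t/h
mdot = 148.68 t/h


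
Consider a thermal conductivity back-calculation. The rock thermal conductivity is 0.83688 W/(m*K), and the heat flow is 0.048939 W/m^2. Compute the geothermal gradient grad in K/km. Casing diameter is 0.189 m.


grad = q / k * 1000
grad = 0.048939 / 0.83688 * 1000
grad = 58.47792 deg C/km
Convert: 58.47792 deg C/km * 1.0 = 58.478 K/km
grad = 58.478 K/km


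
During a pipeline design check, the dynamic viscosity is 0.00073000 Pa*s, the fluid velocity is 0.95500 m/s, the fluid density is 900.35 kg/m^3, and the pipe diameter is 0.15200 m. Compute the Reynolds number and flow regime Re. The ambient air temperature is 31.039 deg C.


Step 1: Re = rho*vel*D/mu = 900.35*0.955*0.152/0.00073 = 1.7903e+05
Step 2: Re = 1.7903e+05 > 4000, so flow is turbulent.
Re = 1.7903e+05 (turbulent)


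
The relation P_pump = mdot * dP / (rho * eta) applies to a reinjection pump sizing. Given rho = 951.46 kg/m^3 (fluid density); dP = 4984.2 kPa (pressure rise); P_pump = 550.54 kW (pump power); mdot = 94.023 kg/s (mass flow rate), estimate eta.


eta = mdot * dP / (rho * P_pump)
eta = 94.023 * 4984.2 / (951.46 * 550.54)
eta = 0.89464


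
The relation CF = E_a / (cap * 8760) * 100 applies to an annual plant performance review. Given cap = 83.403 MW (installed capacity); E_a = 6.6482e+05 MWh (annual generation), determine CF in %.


CF = E_a / (cap * 8760) * 100
CF = 6.6482e+05 / (83.403 * 8760) * 100
CF = 90.995 %


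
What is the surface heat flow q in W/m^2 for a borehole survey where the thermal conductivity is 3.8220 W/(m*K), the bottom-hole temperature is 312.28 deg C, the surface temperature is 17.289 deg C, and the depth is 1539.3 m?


Step 1: grad = (T_d - T_surf)/d * 1000 = (312.28 - 17.289)/1539.3 * 1000 = 191.6397 deg C/km
Step 2: q = k * grad / 1000 = 3.822 * 191.6397 / 1000 = 0.73245 W/m^2
q = 0.73245 W/m^2


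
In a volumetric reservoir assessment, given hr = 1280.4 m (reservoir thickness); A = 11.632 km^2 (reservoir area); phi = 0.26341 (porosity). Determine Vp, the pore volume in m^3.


Vp = A * 1e6 * hr * phi
Vp = 11.632 * 1e6 * 1280.4 * 0.26341
Vp = 3.9231e+09 m^3


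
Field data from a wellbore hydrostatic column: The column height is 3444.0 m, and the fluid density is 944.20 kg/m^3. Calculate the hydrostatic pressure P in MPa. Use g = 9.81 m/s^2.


P = rho * g * h / 1e6
P = 944.20 * 9.81 * 3444.0 / 1e6
P = 31.900 MPa


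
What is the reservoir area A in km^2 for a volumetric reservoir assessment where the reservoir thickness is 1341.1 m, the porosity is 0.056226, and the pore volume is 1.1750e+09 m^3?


A = Vp / (1e6 * hr * phi)
A = 1.1750e+09 / (1e6 * 1341.1 * 0.056226)
A = 15.583 km^2


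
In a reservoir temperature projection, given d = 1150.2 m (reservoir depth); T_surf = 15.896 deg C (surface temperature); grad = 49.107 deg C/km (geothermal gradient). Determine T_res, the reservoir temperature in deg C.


T_res = T_surf + grad * d / 1000
T_res = 15.896 + 49.107 * 1150.2 / 1000
T_res = 72.379 deg C


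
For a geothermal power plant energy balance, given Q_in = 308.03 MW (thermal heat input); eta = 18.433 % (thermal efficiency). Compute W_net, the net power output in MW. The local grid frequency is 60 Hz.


W_net = eta / 100 * Q_in
W_net = 18.433 / 100 * 308.03
W_net = 56.779 MW


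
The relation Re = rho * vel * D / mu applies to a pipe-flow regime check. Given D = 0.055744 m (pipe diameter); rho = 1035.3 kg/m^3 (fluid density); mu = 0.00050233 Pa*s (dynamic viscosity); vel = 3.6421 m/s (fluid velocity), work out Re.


Re = rho * vel * D / mu
Re = 1035.3 * 3.6421 * 0.055744 / 0.00050233
Re = 4.1843e+05


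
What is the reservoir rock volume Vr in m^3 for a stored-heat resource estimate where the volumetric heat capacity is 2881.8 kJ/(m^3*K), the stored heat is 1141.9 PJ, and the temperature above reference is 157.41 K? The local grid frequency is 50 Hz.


Vr = Q_s * 1e12 / (rhoc * dT)
Vr = 1141.9 * 1e12 / (2881.8 * 157.41)
Vr = 2.5173e+09 m^3


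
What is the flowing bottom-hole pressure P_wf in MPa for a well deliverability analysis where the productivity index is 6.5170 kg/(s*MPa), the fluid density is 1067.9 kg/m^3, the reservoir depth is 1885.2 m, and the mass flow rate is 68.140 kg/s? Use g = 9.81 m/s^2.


Step 1: P_i = rho*g*h/1e6 = 1067.9*9.81*1885.2/1e6 = 19.74954 MPa
Step 2: P_wf = P_i - mdot/PI = 19.74954 - 68.14/6.517 = 9.2938 MPa
P_wf = 9.2938 MPa


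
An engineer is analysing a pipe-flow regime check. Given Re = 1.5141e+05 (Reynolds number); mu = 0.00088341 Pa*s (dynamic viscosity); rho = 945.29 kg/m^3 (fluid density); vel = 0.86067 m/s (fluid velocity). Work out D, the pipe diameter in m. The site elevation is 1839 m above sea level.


D = Re * mu / (rho * vel)
D = 1.5141e+05 * 0.00088341 / (945.29 * 0.86067)
D = 0.16441 m


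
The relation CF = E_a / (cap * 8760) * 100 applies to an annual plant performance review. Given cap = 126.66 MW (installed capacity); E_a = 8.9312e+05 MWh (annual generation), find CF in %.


CF = E_a / (cap * 8760) * 100
CF = 8.9312e+05 / (126.66 * 8760) * 100
CF = 80.495 %


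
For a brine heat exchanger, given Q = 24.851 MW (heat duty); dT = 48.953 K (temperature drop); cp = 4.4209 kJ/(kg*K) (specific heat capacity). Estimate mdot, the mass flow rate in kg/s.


mdot = Q * 1000 / (cp * dT)
mdot = 24.851 * 1000 / (4.4209 * 48.953)
mdot = 114.83 kg/s


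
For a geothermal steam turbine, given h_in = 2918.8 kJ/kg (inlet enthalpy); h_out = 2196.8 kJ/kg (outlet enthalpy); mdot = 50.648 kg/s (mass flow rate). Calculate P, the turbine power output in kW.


P = mdot * (h_in - h_out) / 1000
P = 50.648 * (2918.8 - 2196.8) / 1000
P = 36.56786 MW
Convert: 36.56786 MW * 1000.0 = 36568 kW
P = 36568 kW


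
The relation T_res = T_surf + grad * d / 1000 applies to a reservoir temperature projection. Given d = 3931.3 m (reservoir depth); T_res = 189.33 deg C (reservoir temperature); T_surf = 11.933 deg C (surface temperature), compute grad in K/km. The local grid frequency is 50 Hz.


grad = (T_res - T_surf) / d * 1000
grad = (189.33 - 11.933) / 3931.3 * 1000
grad = 45.12426 deg C/km
Convert: 45.12426 deg C/km * 1.0 = 45.124 K/km
grad = 45.124 K/km


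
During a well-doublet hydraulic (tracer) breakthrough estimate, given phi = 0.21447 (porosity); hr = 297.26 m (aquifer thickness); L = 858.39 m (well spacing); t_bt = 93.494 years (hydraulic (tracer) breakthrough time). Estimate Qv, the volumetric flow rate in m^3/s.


Qv = pi*hr*phi*L^2 / (3*t_bt*365.25*86400)
Qv = pi*297.26*0.21447*858.39^2 / (3*93.494*365.25*86400)
Qv = 0.016673 m^3/s


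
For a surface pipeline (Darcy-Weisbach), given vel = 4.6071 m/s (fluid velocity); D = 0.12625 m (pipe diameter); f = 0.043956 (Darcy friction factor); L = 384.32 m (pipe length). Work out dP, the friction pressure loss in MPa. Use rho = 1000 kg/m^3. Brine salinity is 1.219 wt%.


dP = f * (L/D) * (rho*vel^2/2) / 1000
dP = 0.043956 * (384.32/0.12625) * (1000*4.6071^2/2) / 1000
dP = 1420.055 kPa
Convert: 1420.055 kPa * 0.001 = 1.4201 MPa
dP = 1.4201 MPa


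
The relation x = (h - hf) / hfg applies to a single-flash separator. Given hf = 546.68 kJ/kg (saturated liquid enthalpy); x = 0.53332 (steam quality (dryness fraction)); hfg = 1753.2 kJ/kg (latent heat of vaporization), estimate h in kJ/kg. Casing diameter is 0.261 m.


h = hf + x * hfg
h = 546.68 + 0.53332 * 1753.2
h = 1481.7 kJ/kg


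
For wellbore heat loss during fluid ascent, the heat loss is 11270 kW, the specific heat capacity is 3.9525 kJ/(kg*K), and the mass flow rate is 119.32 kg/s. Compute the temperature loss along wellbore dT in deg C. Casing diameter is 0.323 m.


dT = Q_loss / (mdot * cp)
dT = 11270 / (119.32 * 3.9525)
dT = 23.89675 K
Convert (temperature difference, 1 K = 1 deg C): 23.89675 K = 23.89675 deg C
dT = 23.897 deg C


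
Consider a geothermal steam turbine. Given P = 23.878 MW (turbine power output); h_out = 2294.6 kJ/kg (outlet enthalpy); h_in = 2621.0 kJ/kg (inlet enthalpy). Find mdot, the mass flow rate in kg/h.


mdot = P * 1000 / (h_in - h_out)
mdot = 23.878 * 1000 / (2621.0 - 2294.6)
mdot = 73.15564 kg/s
Convert: 73.15564 kg/s * 3600.0 = 2.6336e+05 kg/h
mdot = 2.6336e+05 kg/h


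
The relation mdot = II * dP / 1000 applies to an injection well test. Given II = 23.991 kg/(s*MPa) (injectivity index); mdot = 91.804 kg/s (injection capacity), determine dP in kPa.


dP = mdot * 1000 / II
dP = 91.804 * 1000 / 23.991
dP = 3826.6 kPa


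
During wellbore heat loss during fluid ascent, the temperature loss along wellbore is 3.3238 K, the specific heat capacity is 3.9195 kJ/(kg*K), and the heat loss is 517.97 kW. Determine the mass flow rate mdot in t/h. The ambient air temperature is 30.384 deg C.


mdot = Q_loss / (cp * dT)
mdot = 517.97 / (3.9195 * 3.3238)
mdot = 39.75933 kg/s
Convert: 39.75933 kg/s * 3.6 = 143.13 t/h
mdot = 143.13 t/h


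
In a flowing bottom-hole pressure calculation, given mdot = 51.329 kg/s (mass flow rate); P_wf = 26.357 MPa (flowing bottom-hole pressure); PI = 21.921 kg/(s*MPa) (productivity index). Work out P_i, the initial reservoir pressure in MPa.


P_i = P_wf + mdot / PI
P_i = 26.357 + 51.329 / 21.921
P_i = 28.699 MPa


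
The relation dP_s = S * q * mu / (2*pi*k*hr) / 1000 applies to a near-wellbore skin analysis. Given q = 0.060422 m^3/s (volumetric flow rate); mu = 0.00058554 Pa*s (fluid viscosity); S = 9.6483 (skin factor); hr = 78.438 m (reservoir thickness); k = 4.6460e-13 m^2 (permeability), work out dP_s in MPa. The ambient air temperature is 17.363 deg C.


dP_s = S * q * mu / (2*pi*k*hr) / 1000
dP_s = 9.6483 * 0.060422 * 0.00058554 / (2*pi*4.6460e-13*78.438) / 1000
dP_s = 1490.791 kPa
Convert: 1490.791 kPa * 0.001 = 1.4908 MPa
dP_s = 1.4908 MPa


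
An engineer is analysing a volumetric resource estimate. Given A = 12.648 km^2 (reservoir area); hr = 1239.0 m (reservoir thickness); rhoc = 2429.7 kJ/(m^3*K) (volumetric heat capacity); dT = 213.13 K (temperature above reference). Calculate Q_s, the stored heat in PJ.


Step 1: Vr = A*1e6*hr = 12.648*1e6*1239.0 = 1.567087e+10 m^3
Step 2: Q_s = Vr*rhoc*dT/1e12 = 1.567087e+10*2429.7*213.13/1e12 = 8115.0 PJ
Q_s = 8115.0 PJ


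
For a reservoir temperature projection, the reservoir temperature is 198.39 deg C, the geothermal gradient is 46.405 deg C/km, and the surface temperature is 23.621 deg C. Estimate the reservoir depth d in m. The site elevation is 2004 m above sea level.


d = (T_res - T_surf) / grad * 1000
d = (198.39 - 23.621) / 46.405 * 1000
d = 3766.2 m


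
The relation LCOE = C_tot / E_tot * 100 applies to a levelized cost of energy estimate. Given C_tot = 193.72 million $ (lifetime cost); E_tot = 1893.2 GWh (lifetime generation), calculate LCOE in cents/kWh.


LCOE = C_tot / E_tot * 100
LCOE = 193.72 / 1893.2 * 100
LCOE = 10.232 cents/kWh


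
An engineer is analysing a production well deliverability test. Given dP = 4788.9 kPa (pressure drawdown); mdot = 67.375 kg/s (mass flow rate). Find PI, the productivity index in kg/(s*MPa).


PI = mdot * 1000 / dP
PI = 67.375 * 1000 / 4788.9
PI = 14.069 kg/(s*MPa)


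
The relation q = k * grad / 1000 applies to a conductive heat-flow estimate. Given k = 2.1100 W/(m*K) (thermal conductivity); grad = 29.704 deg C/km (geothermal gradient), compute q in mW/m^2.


q = k * grad / 1000
q = 2.1100 * 29.704 / 1000
q = 0.06267544 W/m^2
Convert: 0.06267544 W/m^2 * 1000.0 = 62.675 mW/m^2
q = 62.675 mW/m^2


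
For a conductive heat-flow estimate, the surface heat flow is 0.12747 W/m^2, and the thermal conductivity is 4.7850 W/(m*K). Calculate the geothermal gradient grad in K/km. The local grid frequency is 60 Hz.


grad = q * 1000 / k
grad = 0.12747 * 1000 / 4.7850
grad = 26.63950 deg C/km
Convert: 26.63950 deg C/km * 1.0 = 26.640 K/km
grad = 26.640 K/km


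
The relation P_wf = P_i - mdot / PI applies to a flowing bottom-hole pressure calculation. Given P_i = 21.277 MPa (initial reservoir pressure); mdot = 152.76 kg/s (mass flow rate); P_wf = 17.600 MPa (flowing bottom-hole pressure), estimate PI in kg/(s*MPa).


PI = mdot / (P_i - P_wf)
PI = 152.76 / (21.277 - 17.600)
PI = 41.545 kg/(s*MPa)


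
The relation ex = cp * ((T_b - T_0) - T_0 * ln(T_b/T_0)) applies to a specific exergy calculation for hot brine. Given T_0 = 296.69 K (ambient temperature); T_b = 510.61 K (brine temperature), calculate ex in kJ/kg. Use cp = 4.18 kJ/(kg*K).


ex = cp * ((T_b - T_0) - T_0 * ln(T_b/T_0))
ex = 4.18 * ((510.61 - 296.69) - 296.69 * ln(510.61/296.69))
ex = 220.88 kJ/kg


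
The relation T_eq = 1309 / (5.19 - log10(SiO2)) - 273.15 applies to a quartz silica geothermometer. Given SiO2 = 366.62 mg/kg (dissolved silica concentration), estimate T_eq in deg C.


T_eq = 1309 / (5.19 - log10(SiO2)) - 273.15
T_eq = 1309 / (5.19 - log10(366.62)) - 273.15
T_eq = 225.37 deg C


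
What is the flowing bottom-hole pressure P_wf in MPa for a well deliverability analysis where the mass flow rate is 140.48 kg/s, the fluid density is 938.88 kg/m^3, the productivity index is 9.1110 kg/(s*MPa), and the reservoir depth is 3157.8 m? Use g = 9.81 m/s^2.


Step 1: P_i = rho*g*h/1e6 = 938.88*9.81*3157.8/1e6 = 29.08464 MPa
Step 2: P_wf = P_i - mdot/PI = 29.08464 - 140.48/9.111 = 13.666 MPa
P_wf = 13.666 MPa


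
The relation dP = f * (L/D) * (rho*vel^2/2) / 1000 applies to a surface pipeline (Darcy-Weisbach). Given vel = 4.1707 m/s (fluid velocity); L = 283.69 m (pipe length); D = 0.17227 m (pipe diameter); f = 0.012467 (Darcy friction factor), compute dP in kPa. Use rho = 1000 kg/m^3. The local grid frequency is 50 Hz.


dP = f * (L/D) * (rho*vel^2/2) / 1000
dP = 0.012467 * (283.69/0.17227) * (1000*4.1707^2/2) / 1000
dP = 178.56 kPa


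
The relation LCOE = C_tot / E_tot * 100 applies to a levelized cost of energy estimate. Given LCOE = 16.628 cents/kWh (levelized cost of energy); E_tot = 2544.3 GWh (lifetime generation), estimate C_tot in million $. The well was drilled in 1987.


C_tot = LCOE / 100 * E_tot
C_tot = 16.628 / 100 * 2544.3
C_tot = 423.07 million $


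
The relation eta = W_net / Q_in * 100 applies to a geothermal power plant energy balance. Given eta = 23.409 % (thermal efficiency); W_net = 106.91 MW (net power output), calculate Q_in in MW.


Q_in = W_net / (eta / 100)
Q_in = 106.91 / (23.409 / 100)
Q_in = 456.70 MW


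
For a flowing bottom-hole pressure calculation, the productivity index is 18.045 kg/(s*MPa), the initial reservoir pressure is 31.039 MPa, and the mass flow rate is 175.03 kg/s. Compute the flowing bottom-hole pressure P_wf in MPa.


P_wf = P_i - mdot / PI
P_wf = 31.039 - 175.03 / 18.045
P_wf = 21.339 MPa


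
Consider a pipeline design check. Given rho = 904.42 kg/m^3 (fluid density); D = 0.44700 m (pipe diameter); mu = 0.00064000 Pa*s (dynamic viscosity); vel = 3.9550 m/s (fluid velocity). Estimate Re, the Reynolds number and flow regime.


Step 1: Re = rho*vel*D/mu = 904.42*3.955*0.447/0.00064 = 2.4983e+06
Step 2: Re = 2.4983e+06 > 4000, so flow is turbulent.
Re = 2.4983e+06 (turbulent)


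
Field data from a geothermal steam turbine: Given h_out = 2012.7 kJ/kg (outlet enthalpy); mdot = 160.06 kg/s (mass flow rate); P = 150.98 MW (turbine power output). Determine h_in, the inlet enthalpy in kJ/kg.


h_in = h_out + P * 1000 / mdot
h_in = 2012.7 + 150.98 * 1000 / 160.06
h_in = 2956.0 kJ/kg


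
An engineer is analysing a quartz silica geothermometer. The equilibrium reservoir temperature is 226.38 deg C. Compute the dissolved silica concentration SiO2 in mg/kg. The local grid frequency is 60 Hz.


SiO2 = 10^(5.19 - 1309/(T_eq + 273.15))
SiO2 = 10^(5.19 - 1309/(226.38 + 273.15))
SiO2 = 371.14 mg/kg


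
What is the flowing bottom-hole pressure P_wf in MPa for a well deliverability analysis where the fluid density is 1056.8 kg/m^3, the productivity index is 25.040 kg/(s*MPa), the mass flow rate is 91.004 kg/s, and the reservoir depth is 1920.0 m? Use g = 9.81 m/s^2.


Step 1: P_i = rho*g*h/1e6 = 1056.8*9.81*1920.0/1e6 = 19.90504 MPa
Step 2: P_wf = P_i - mdot/PI = 19.90504 - 91.004/25.04 = 16.271 MPa
P_wf = 16.271 MPa


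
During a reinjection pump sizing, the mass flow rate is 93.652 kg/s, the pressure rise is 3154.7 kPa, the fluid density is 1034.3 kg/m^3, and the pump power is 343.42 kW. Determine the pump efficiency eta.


eta = mdot * dP / (rho * P_pump)
eta = 93.652 * 3154.7 / (1034.3 * 343.42)
eta = 0.83177
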